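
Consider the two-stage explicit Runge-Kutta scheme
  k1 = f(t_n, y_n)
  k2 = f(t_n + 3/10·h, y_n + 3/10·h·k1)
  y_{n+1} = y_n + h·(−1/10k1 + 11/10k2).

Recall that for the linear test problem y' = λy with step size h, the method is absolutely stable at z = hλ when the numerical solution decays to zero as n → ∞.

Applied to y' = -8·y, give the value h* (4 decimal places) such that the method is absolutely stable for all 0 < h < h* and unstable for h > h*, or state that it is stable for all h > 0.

(-3.0303,0); λ=-8 ⇒ h* = (100/33)/8 = 0.3788.

Test eqn y'=λy, z=hλ:
  k1=λy_n ⇒ h·k1=z·y_n;  k2=λ(1+3/10z)y_n ⇒ h·k2=z(1+3/10z)y_n
  y_{n+1}/y_n = 1 − 1/10z + 11/10z(1+3/10z) = 1 + z + 33/100z²
  ⇒ R(z) = 1 + z + 33/100z².

Boundary: |R(x)|=1, x<0.
x=-0.45: |R|=0.6168
R=1: x+33/100x²=0 ⇒ x=−100/33=-3.0303; min R=1−1/(4·33/100)=0.2424>−1
Confirm numerically:
  x=-2.508: |R|=0.56772 <1
  x=-2.256: |R|=0.42355 <1
  x=-2.056: |R|=0.33895 <1
  x=-1.713: |R|=0.25534 <1
  x=-3.558: |R|=1.61959 >1
  x=-3.469: |R|=1.50221 >1
  x=-3.309: |R|=1.30433 >1
Interval (-3.0303, 0).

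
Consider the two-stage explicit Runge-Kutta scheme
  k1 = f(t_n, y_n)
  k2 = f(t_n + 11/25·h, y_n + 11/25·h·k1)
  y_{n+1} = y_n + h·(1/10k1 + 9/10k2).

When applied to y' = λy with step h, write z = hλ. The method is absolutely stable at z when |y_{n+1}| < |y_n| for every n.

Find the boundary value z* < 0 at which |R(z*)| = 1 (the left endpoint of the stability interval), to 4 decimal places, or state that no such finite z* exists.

z* = -2.5253.

With y'=λy (z=hλ):
  k1=λy_n ⇒ h·k1=z·y_n;  k2=λ(1+11/25z)y_n ⇒ h·k2=z(1+11/25z)y_n
  y_{n+1}/y_n = 1 + 1/10z + 9/10z(1+11/25z) = 1 + z + 99/250z²
  ⇒ R(z) = 1 + z + 99/250z².

Find x<0 with |R(x)|<1.
x=-1.3: |R|=0.3692
R=1: x+99/250x²=0 ⇒ x=−250/99=-2.5253; min R=1−1/(4·99/250)=0.3687>−1
Confirm numerically:
  x=-1.786: |R|=0.47716 <1
  x=-1.701: |R|=0.44479 <1
  x=-1.549: |R|=0.40116 <1
  x=-1.177: |R|=0.37159 <1
  x=-2.750: |R|=1.24475 >1
  x=-2.725: |R|=1.21555 >1
  x=-2.700: |R|=1.18684 >1
So |R|<1 on (-2.5253, 0).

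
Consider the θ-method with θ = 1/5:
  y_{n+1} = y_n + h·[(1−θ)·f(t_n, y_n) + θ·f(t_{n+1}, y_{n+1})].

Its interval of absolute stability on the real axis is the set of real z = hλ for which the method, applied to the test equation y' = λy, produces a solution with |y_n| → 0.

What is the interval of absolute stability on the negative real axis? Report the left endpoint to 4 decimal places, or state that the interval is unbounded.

Set f=λy, z=hλ:
  y_{n+1} = y_n + z·[4/5·y_n + 1/5·y_{n+1}] ⇒ (1 − 1/5z)y_{n+1} = (1 + 4/5z)y_n
  ⇒ R(z) = (1 + 4/5z)/(1 − 1/5z).

Solve |R(x)|<1 on ℝ⁻.
x=-0.44: |R|=0.5956
R=−1: 1+4/5x = −1+1/5x ⇒ -3/5x=2 ⇒ x=2/(-3/5)=-3.3333
Confirm numerically:
  x=-3.308: |R|=0.99085 <1
  x=-3.246: |R|=0.96823 <1
  x=-2.739: |R|=0.76961 <1
  x=-2.586: |R|=0.70446 <1
  x=-3.622: |R|=1.10044 >1
  x=-3.621: |R|=1.10010 >1
  x=-3.484: |R|=1.05328 >1
Interval (-3.3333, 0).

(-3.3333, 0).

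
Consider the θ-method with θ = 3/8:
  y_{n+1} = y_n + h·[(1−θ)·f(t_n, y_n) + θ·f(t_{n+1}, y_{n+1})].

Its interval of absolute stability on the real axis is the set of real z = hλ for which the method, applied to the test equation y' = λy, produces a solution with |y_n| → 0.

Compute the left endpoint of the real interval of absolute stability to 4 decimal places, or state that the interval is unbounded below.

With y'=λy (z=hλ):
  y_{n+1} = y_n + z·[5/8·y_n + 3/8·y_{n+1}] ⇒ (1 − 3/8z)y_{n+1} = (1 + 5/8z)y_n
  so R(z) = (1 + 5/8z)/(1 − 3/8z).

Find x<0 with |R(x)|<1.
x=-1.8: |R|=0.0746
R=−1: 1+5/8x = −1+3/8x ⇒ -1/4x=2 ⇒ x=2/(-1/4)=-8.0000
Confirm numerically:
  x=-7.582: |R|=0.97281 <1
  x=-3.397: |R|=0.49393 <1
  x=-3.317: |R|=0.47825 <1
  x=-8.325: |R|=1.01971 >1
  x=-8.163: |R|=1.01003 >1
Stable set (-8.0000, 0).

z* = -8.0000.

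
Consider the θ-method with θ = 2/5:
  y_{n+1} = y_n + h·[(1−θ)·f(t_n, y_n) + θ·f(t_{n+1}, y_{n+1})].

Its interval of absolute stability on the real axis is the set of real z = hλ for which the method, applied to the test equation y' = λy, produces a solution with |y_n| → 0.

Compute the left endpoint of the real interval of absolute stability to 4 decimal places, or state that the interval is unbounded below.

Set f=λy, z=hλ:
  y_{n+1} = y_n + z·[3/5·y_n + 2/5·y_{n+1}] ⇒ (1 − 2/5z)y_{n+1} = (1 + 3/5z)y_n
  Hence R(z) = (1 + 3/5z)/(1 − 2/5z).

Solve |R(x)|<1 on ℝ⁻.
x=-0.48: |R|=0.5973
R=−1: 1+3/5x = −1+2/5x ⇒ -1/5x=2 ⇒ x=2/(-1/5)=-10.0000
Confirm numerically:
  x=-8.371: |R|=0.92508 <1
  x=-8.211: |R|=0.91649 <1
  x=-4.844: |R|=0.64897 <1
  x=-4.134: |R|=0.55788 <1
  x=-10.567: |R|=1.02170 >1
  x=-10.077: |R|=1.00306 >1
  x=-10.060: |R|=1.00239 >1
So |R|<1 on (-10.0000, 0).

left endpoint -10.0000.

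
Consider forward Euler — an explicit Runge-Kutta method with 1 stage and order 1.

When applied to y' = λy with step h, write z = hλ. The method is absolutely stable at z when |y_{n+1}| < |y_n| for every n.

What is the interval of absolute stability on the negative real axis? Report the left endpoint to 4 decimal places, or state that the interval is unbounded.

With y'=λy (z=hλ):
  order 1, 1-stage ⇒ R(z)=1+z
  (e.g. R(-0.74)=0.26000, |R|=0.26000)

Need |R(x)|<1, x<0.
x=-0.74: |R|=0.2600
|R(-1.74)|=0.7400 |R(-1.6)|=0.6000 |R(-0.51)|=0.4900
Bisect:
  x_lo=-2.8306 |R|=1.8306  x_hi=-0.3892 |R|=0.6108
  mid=-1.60987 |R|=0.60987 →hi
  mid=-2.22021 |R|=1.22021 →lo
  mid=-1.91504 |R|=0.91504 →hi
  mid=-2.06763 |R|=1.06763 →lo
  mid=-1.99133 |R|=0.99133 →hi
  mid=-2.02948 |R|=1.02948 →lo
  mid=-2.01041 |R|=1.01041 →lo
  mid=-2.00087 |R|=1.00087 →lo
  ...
  [-2.00012,-1.99998] ⇒ x*=-2.0000
Stable set (-2.0000, 0).

z∈(-2.0000,0).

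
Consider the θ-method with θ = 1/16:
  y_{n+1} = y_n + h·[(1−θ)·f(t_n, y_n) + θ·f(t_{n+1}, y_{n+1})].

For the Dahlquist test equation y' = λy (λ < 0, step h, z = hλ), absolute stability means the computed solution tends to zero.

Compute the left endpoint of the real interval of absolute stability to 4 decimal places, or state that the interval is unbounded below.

left endpoint -2.2857.

With y'=λy (z=hλ):
  y_{n+1} = y_n + z·[15/16·y_n + 1/16·y_{n+1}] ⇒ (1 − 1/16z)y_{n+1} = (1 + 15/16z)y_n
  R(z) = (1 + 15/16z)/(1 − 1/16z).

Find x<0 with |R(x)|<1.
x=-1.39: |R|=0.2789
R=−1: 1+15/16x = −1+1/16x ⇒ -7/8x=2 ⇒ x=2/(-7/8)=-2.2857
Confirm numerically:
  x=-2.049: |R|=0.81639 <1
  x=-1.161: |R|=0.08245 <1
  x=-1.008: |R|=0.05174 <1
  x=-2.844: |R|=1.41477 >1
  x=-2.341: |R|=1.04220 >1
  x=-2.307: |R|=1.01628 >1
So |R|<1 on (-2.2857, 0).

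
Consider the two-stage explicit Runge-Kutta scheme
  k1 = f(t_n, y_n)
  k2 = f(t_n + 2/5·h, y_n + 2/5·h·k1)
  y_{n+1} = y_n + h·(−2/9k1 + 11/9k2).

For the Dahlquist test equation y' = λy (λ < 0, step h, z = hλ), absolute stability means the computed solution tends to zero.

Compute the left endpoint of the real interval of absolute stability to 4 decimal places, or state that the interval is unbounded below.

z* = -2.0455.

With y'=λy (z=hλ):
  k1=λy_n ⇒ h·k1=z·y_n;  k2=λ(1+2/5z)y_n ⇒ h·k2=z(1+2/5z)y_n
  y_{n+1}/y_n = 1 − 2/9z + 11/9z(1+2/5z) = 1 + z + 22/45z²
  ⇒ R(z) = 1 + z + 22/45z².

Boundary: |R(x)|=1, x<0.
x=-0.99: |R|=0.4892
R=1: x+22/45x²=0 ⇒ x=−45/22=-2.0455; min R=1−1/(4·22/45)=0.4886>−1
Confirm numerically:
  x=-1.970: |R|=0.92733 <1
  x=-1.799: |R|=0.78324 <1
  x=-1.446: |R|=0.57623 <1
  x=-0.908: |R|=0.49507 <1
  x=-2.439: |R|=1.46926 >1
  x=-2.266: |R|=1.24433 >1
  x=-2.154: |R|=1.11431 >1
Stable set (-2.0455, 0).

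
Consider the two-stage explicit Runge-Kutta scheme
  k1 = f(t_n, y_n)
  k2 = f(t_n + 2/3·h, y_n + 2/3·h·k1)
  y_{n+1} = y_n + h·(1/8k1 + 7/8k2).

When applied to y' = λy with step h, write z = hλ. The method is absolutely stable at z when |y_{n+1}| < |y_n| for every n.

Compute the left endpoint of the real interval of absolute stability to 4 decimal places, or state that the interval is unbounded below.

Test eqn y'=λy, z=hλ:
  k1=λy_n ⇒ h·k1=z·y_n;  k2=λ(1+2/3z)y_n ⇒ h·k2=z(1+2/3z)y_n
  y_{n+1}/y_n = 1 + 1/8z + 7/8z(1+2/3z) = 1 + z + 7/12z²
  R(z) = 1 + z + 7/12z².

Find x<0 with |R(x)|<1.
x=-0.67: |R|=0.5919
R=1: x+7/12x²=0 ⇒ x=−12/7=-1.7143; min R=1−1/(4·7/12)=0.5714>−1
Confirm numerically:
  x=-1.304: |R|=0.68791 <1
  x=-1.213: |R|=0.64530 <1
  x=-0.936: |R|=0.57506 <1
  x=-0.847: |R|=0.57149 <1
  x=-2.027: |R|=1.36976 >1
  x=-2.000: |R|=1.33333 >1
Interval (-1.7143, 0).

left endpoint -1.7143.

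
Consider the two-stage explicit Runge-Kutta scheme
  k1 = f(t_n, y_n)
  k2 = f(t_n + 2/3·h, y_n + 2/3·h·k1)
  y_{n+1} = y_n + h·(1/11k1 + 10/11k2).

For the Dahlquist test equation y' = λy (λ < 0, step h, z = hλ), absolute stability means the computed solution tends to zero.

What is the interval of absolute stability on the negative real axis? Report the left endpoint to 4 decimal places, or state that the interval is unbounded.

(-1.6500, 0).

With y'=λy (z=hλ):
  k1=λy_n ⇒ h·k1=z·y_n;  k2=λ(1+2/3z)y_n ⇒ h·k2=z(1+2/3z)y_n
  y_{n+1}/y_n = 1 + 1/11z + 10/11z(1+2/3z) = 1 + z + 20/33z²
  so R(z) = 1 + z + 20/33z².

Need |R(x)|<1, x<0.
x=-1.28: |R|=0.7130
R=1: x+20/33x²=0 ⇒ x=−33/20=-1.6500; min R=1−1/(4·20/33)=0.5875>−1
Confirm numerically:
  x=-1.176: |R|=0.66217 <1
  x=-0.796: |R|=0.58801 <1
  x=-0.766: |R|=0.58961 <1
  x=-2.031: |R|=1.46898 >1
  x=-1.863: |R|=1.24050 >1
Interval (-1.6500, 0).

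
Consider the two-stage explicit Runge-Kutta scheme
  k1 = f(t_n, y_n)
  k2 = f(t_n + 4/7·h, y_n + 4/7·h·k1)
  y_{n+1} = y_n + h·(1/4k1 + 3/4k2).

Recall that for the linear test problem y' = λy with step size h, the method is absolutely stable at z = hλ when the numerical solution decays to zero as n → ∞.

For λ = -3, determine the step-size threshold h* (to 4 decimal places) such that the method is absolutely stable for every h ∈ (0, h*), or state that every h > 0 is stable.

Set f=λy, z=hλ:
  k1=λy_n ⇒ h·k1=z·y_n;  k2=λ(1+4/7z)y_n ⇒ h·k2=z(1+4/7z)y_n
  y_{n+1}/y_n = 1 + 1/4z + 3/4z(1+4/7z) = 1 + z + 3/7z²
  ⇒ R(z) = 1 + z + 3/7z².

Boundary: |R(x)|=1, x<0.
x=-0.55: |R|=0.5796
R=1: x+3/7x²=0 ⇒ x=−7/3=-2.3333; min R=1−1/(4·3/7)=0.4167>−1
Confirm numerically:
  x=-1.901: |R|=0.64777 <1
  x=-1.827: |R|=0.60354 <1
  x=-1.435: |R|=0.44752 <1
  x=-1.166: |R|=0.41667 <1
  x=-2.627: |R|=1.33063 >1
  x=-2.405: |R|=1.07387 >1
Stable set (-2.3333, 0).

(-2.3333,0); λ=-3 ⇒ h* = (7/3)/3 = 0.7778.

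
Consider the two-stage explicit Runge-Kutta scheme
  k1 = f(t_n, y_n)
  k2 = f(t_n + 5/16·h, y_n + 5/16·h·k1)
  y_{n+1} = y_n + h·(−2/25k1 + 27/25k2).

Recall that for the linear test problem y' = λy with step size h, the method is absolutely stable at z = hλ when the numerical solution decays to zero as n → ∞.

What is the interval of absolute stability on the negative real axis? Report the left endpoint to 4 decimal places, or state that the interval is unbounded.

z∈(-2.9630,0).

Set f=λy, z=hλ:
  k1=λy_n ⇒ h·k1=z·y_n;  k2=λ(1+5/16z)y_n ⇒ h·k2=z(1+5/16z)y_n
  y_{n+1}/y_n = 1 − 2/25z + 27/25z(1+5/16z) = 1 + z + 27/80z²
  Hence R(z) = 1 + z + 27/80z².

Find x<0 with |R(x)|<1.
x=-1.71: |R|=0.2769
R=1: x+27/80x²=0 ⇒ x=−80/27=-2.9630; min R=1−1/(4·27/80)=0.2593>−1
Confirm numerically:
  x=-2.780: |R|=0.82834 <1
  x=-2.484: |R|=0.59846 <1
  x=-1.883: |R|=0.31367 <1
  x=-1.306: |R|=0.26965 <1
  x=-3.402: |R|=1.50409 >1
  x=-3.181: |R|=1.23408 >1
Stable set (-2.9630, 0).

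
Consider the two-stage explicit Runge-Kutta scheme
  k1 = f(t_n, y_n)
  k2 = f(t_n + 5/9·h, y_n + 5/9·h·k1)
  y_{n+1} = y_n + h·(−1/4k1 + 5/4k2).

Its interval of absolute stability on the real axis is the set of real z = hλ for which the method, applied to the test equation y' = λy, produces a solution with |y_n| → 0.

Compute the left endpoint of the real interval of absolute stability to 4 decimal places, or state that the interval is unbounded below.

z* = -1.4400.

On y'=λy, z=hλ:
  k1=λy_n ⇒ h·k1=z·y_n;  k2=λ(1+5/9z)y_n ⇒ h·k2=z(1+5/9z)y_n
  y_{n+1}/y_n = 1 − 1/4z + 5/4z(1+5/9z) = 1 + z + 25/36z²
  Hence R(z) = 1 + z + 25/36z².

Boundary: |R(x)|=1, x<0.
x=-0.79: |R|=0.6434
R=1: x+25/36x²=0 ⇒ x=−36/25=-1.4400; min R=1−1/(4·25/36)=0.6400>−1
Confirm numerically:
  x=-1.380: |R|=0.94250 <1
  x=-0.836: |R|=0.64934 <1
  x=-0.698: |R|=0.64034 <1
  x=-1.709: |R|=1.31925 >1
  x=-1.529: |R|=1.09450 >1
Stable set (-1.4400, 0).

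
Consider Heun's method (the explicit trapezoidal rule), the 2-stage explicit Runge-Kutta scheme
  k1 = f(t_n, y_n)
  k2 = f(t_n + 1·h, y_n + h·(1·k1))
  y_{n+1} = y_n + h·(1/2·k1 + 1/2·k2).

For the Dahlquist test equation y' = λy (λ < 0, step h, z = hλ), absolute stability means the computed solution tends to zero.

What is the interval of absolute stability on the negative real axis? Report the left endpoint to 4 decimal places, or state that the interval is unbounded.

With y'=λy (z=hλ):
  order 2, 2-stage ⇒ R(z)=1+z+z^2/2
  (e.g. R(-1.32)=0.55120, |R|=0.55120)

Solve |R(x)|<1 on ℝ⁻.
x=-1.32: |R|=0.5512
|R(-1.15)|=0.5112 |R(-1.08)|=0.5032 |R(-0.91)|=0.5041
Bisect:
  x_lo=-2.4700 |R|=1.5805  x_hi=-0.3043 |R|=0.7420
  mid=-1.38717 |R|=0.57495 →hi
  mid=-1.92860 |R|=0.93115 →hi
  mid=-2.19932 |R|=1.21918 →lo
  mid=-2.06396 |R|=1.06600 →lo
  mid=-1.99628 |R|=0.99629 →hi
  mid=-2.03012 |R|=1.03057 →lo
  mid=-2.01320 |R|=1.01329 →lo
  mid=-2.00474 |R|=1.00475 →lo
  mid=-2.00051 |R|=1.00051 →lo
  ...
  [-2.00011,-1.99998] ⇒ x*=-2.0000
Stable set (-2.0000, 0).

z∈(-2.0000,0).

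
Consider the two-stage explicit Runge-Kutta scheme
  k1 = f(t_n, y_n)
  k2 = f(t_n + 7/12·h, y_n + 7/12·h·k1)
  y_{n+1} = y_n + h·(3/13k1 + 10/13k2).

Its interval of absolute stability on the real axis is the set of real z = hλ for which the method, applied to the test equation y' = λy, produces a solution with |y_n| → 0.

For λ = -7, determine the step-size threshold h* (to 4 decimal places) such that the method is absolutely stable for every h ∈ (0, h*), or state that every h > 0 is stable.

Test eqn y'=λy, z=hλ:
  k1=λy_n ⇒ h·k1=z·y_n;  k2=λ(1+7/12z)y_n ⇒ h·k2=z(1+7/12z)y_n
  y_{n+1}/y_n = 1 + 3/13z + 10/13z(1+7/12z) = 1 + z + 35/78z²
  R(z) = 1 + z + 35/78z².

Find x<0 with |R(x)|<1.
x=-0.4: |R|=0.6718
R=1: x+35/78x²=0 ⇒ x=−78/35=-2.2286; min R=1−1/(4·35/78)=0.4429>−1
Confirm numerically:
  x=-1.992: |R|=0.78854 <1
  x=-1.957: |R|=0.76152 <1
  x=-1.721: |R|=0.60803 <1
  x=-1.676: |R|=0.58444 <1
  x=-2.763: |R|=1.66259 >1
  x=-2.697: |R|=1.56689 >1
  x=-2.607: |R|=1.44269 >1
Stable set (-2.2286, 0).

(-2.2286,0); λ=-7 ⇒ h* = (78/35)/7 = 0.3184.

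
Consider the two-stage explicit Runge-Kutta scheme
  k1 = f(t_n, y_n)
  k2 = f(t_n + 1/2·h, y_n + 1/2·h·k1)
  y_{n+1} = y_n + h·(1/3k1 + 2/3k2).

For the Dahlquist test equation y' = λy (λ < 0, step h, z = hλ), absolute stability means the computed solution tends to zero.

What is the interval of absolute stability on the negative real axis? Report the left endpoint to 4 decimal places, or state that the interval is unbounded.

z∈(-3.0000,0).

On y'=λy, z=hλ:
  k1=λy_n ⇒ h·k1=z·y_n;  k2=λ(1+1/2z)y_n ⇒ h·k2=z(1+1/2z)y_n
  y_{n+1}/y_n = 1 + 1/3z + 2/3z(1+1/2z) = 1 + z + 1/3z²
  ⇒ R(z) = 1 + z + 1/3z².

Need |R(x)|<1, x<0.
x=-1.75: |R|=0.2708
R=1: x+1/3x²=0 ⇒ x=−3=-3.0000; min R=1−1/(4·1/3)=0.2500>−1
Confirm numerically:
  x=-2.830: |R|=0.83963 <1
  x=-2.480: |R|=0.57013 <1
  x=-1.783: |R|=0.27670 <1
  x=-1.473: |R|=0.25024 <1
  x=-3.292: |R|=1.32042 >1
  x=-3.262: |R|=1.28488 >1
Interval (-3.0000, 0).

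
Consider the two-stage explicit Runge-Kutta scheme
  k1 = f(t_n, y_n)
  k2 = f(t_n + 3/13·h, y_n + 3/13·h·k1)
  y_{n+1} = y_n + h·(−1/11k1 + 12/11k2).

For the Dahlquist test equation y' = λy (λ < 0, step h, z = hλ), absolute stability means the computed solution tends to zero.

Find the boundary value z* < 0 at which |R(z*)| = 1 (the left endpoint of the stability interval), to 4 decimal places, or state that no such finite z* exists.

With y'=λy (z=hλ):
  k1=λy_n ⇒ h·k1=z·y_n;  k2=λ(1+3/13z)y_n ⇒ h·k2=z(1+3/13z)y_n
  y_{n+1}/y_n = 1 − 1/11z + 12/11z(1+3/13z) = 1 + z + 36/143z²
  Hence R(z) = 1 + z + 36/143z².

Find x<0 with |R(x)|<1.
x=-1.13: |R|=0.1915
R=1: x+36/143x²=0 ⇒ x=−143/36=-3.9722; min R=1−1/(4·36/143)=0.0069>−1
Confirm numerically:
  x=-3.477: |R|=0.56652 <1
  x=-2.389: |R|=0.04781 <1
  x=-1.928: |R|=0.00779 <1
  x=-1.674: |R|=0.03147 <1
  x=-4.402: |R|=1.47628 >1
  x=-4.014: |R|=1.04222 >1
So |R|<1 on (-3.9722, 0).

left endpoint -3.9722.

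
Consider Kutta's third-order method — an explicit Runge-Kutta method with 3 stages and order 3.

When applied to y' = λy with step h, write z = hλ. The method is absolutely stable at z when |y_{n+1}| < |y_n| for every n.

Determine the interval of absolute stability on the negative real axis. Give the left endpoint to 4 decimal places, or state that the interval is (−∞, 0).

With y'=λy (z=hλ):
  order 3, 3-stage ⇒ R(z)=1+z+z^2/2+z^3/6
  (e.g. R(-0.52)=0.59177, |R|=0.59177)

Solve |R(x)|<1 on ℝ⁻.
x=-0.52: |R|=0.5918
|R(-2.15)|=0.4951 |R(-1.96)|=0.2941 |R(-1.06)|=0.3033
Bisect:
  x_lo=-2.9821 |R|=1.9555  x_hi=-0.1124 |R|=0.8937
  mid=-1.54723 |R|=0.03240 →hi
  mid=-2.26465 |R|=0.63610 →hi
  mid=-2.62336 |R|=1.19136 →lo
  mid=-2.44401 |R|=0.89050 →hi
  mid=-2.53369 |R|=1.03476 →lo
  mid=-2.48885 |R|=0.96114 →hi
  mid=-2.51127 |R|=0.99757 →hi
  ...
  [-2.51284,-2.51267] ⇒ x*=-2.5127
So |R|<1 on (-2.5127, 0).

z∈(-2.5127,0).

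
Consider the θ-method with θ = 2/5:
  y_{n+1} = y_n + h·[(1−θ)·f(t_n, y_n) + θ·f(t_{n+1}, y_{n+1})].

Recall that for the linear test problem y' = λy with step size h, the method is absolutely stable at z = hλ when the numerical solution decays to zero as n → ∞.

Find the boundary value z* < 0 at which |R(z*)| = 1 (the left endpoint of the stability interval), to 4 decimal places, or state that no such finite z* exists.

left endpoint -10.0000.

Set f=λy, z=hλ:
  y_{n+1} = y_n + z·[3/5·y_n + 2/5·y_{n+1}] ⇒ (1 − 2/5z)y_{n+1} = (1 + 3/5z)y_n
  so R(z) = (1 + 3/5z)/(1 − 2/5z).

Need |R(x)|<1, x<0.
x=-1.32: |R|=0.1361
R=−1: 1+3/5x = −1+2/5x ⇒ -1/5x=2 ⇒ x=2/(-1/5)=-10.0000
Confirm numerically:
  x=-8.569: |R|=0.93536 <1
  x=-8.156: |R|=0.91348 <1
  x=-6.935: |R|=0.83757 <1
  x=-10.330: |R|=1.01286 >1
  x=-10.273: |R|=1.01069 >1
So |R|<1 on (-10.0000, 0).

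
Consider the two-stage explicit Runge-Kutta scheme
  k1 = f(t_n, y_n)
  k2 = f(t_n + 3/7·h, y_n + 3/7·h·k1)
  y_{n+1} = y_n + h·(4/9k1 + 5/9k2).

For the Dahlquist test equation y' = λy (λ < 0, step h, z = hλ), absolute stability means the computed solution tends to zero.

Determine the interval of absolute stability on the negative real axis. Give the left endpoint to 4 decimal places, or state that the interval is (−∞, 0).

(-4.2000, 0).

With y'=λy (z=hλ):
  k1=λy_n ⇒ h·k1=z·y_n;  k2=λ(1+3/7z)y_n ⇒ h·k2=z(1+3/7z)y_n
  y_{n+1}/y_n = 1 + 4/9z + 5/9z(1+3/7z) = 1 + z + 5/21z²
  ⇒ R(z) = 1 + z + 5/21z².

Boundary: |R(x)|=1, x<0.
x=-1.09: |R|=0.1929
R=1: x+5/21x²=0 ⇒ x=−21/5=-4.2000; min R=1−1/(4·5/21)=-0.0500>−1
Confirm numerically:
  x=-3.780: |R|=0.62200 <1
  x=-2.738: |R|=0.04692 <1
  x=-1.852: |R|=0.03536 <1
  x=-4.569: |R|=1.40142 >1
  x=-4.442: |R|=1.25594 >1
  x=-4.391: |R|=1.19969 >1
Interval (-4.2000, 0).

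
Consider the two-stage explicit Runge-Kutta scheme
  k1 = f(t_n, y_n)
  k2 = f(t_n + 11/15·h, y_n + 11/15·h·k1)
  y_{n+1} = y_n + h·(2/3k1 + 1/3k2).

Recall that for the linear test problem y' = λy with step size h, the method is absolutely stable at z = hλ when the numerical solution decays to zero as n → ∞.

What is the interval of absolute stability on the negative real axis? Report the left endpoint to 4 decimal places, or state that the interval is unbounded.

z∈(-4.0909,0).

With y'=λy (z=hλ):
  k1=λy_n ⇒ h·k1=z·y_n;  k2=λ(1+11/15z)y_n ⇒ h·k2=z(1+11/15z)y_n
  y_{n+1}/y_n = 1 + 2/3z + 1/3z(1+11/15z) = 1 + z + 11/45z²
  Hence R(z) = 1 + z + 11/45z².

Solve |R(x)|<1 on ℝ⁻.
x=-0.9: |R|=0.2980
R=1: x+11/45x²=0 ⇒ x=−45/11=-4.0909; min R=1−1/(4·11/45)=-0.0227>−1
Confirm numerically:
  x=-3.948: |R|=0.86208 <1
  x=-3.043: |R|=0.22052 <1
  x=-1.643: |R|=0.01687 <1
  x=-4.595: |R|=1.56621 >1
  x=-4.361: |R|=1.28792 >1
  x=-4.347: |R|=1.27212 >1
Interval (-4.0909, 0).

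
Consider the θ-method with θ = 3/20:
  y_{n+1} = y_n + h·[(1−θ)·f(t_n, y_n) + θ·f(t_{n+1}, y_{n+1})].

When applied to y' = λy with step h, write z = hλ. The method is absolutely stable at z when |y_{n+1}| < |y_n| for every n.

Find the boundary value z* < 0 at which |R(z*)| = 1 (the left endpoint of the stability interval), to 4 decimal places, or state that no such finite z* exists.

z* = -2.8571.

Set f=λy, z=hλ:
  y_{n+1} = y_n + z·[17/20·y_n + 3/20·y_{n+1}] ⇒ (1 − 3/20z)y_{n+1} = (1 + 17/20z)y_n
  so R(z) = (1 + 17/20z)/(1 − 3/20z).

Find x<0 with |R(x)|<1.
x=-1.5: |R|=0.2245
R=−1: 1+17/20x = −1+3/20x ⇒ -7/10x=2 ⇒ x=2/(-7/10)=-2.8571
Confirm numerically:
  x=-2.531: |R|=0.83452 <1
  x=-1.564: |R|=0.26681 <1
  x=-1.461: |R|=0.19838 <1
  x=-1.267: |R|=0.06466 <1
  x=-3.395: |R|=1.24946 >1
  x=-2.890: |R|=1.01604 >1
Stable set (-2.8571, 0).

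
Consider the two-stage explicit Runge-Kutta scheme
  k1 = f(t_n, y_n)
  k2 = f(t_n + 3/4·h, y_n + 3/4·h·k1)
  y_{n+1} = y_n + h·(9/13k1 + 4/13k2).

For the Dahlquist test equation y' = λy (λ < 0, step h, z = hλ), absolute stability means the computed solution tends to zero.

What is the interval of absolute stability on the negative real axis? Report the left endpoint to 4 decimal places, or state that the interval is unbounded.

On y'=λy, z=hλ:
  k1=λy_n ⇒ h·k1=z·y_n;  k2=λ(1+3/4z)y_n ⇒ h·k2=z(1+3/4z)y_n
  y_{n+1}/y_n = 1 + 9/13z + 4/13z(1+3/4z) = 1 + z + 3/13z²
  ⇒ R(z) = 1 + z + 3/13z².

Find x<0 with |R(x)|<1.
x=-1.22: |R|=0.1235
R=1: x+3/13x²=0 ⇒ x=−13/3=-4.3333; min R=1−1/(4·3/13)=-0.0833>−1
Confirm numerically:
  x=-3.893: |R|=0.60441 <1
  x=-3.661: |R|=0.43198 <1
  x=-3.270: |R|=0.19759 <1
  x=-2.634: |R|=0.03293 <1
  x=-4.568: |R|=1.24737 >1
  x=-4.407: |R|=1.07492 >1
Interval (-4.3333, 0).

(-4.3333, 0).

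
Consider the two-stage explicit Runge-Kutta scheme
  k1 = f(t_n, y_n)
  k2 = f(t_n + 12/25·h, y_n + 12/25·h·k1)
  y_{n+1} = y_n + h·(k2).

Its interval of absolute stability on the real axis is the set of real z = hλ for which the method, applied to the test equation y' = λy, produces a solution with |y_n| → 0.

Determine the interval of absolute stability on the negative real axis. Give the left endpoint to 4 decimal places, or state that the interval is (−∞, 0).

With y'=λy (z=hλ):
  k1=λy_n ⇒ h·k1=z·y_n;  k2=λ(1+12/25z)y_n ⇒ h·k2=z(1+12/25z)y_n
  y_{n+1}/y_n = 1 + z(1+12/25z) = 1 + z + 12/25z²
  Hence R(z) = 1 + z + 12/25z².

Find x<0 with |R(x)|<1.
x=-0.86: |R|=0.4950
R=1: x+12/25x²=0 ⇒ x=−25/12=-2.0833; min R=1−1/(4·12/25)=0.4792>−1
Confirm numerically:
  x=-1.698: |R|=0.68594 <1
  x=-1.566: |R|=0.61113 <1
  x=-1.160: |R|=0.48589 <1
  x=-0.947: |R|=0.48347 <1
  x=-2.574: |R|=1.60623 >1
  x=-2.331: |R|=1.27711 >1
  x=-2.147: |R|=1.06561 >1
So |R|<1 on (-2.0833, 0).

z∈(-2.0833,0).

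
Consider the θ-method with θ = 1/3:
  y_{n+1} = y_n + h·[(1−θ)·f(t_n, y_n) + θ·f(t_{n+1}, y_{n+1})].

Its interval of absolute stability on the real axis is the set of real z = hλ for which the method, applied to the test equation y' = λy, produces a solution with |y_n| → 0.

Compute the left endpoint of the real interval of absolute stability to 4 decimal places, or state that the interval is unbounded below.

z* = -6.0000.

On y'=λy, z=hλ:
  y_{n+1} = y_n + z·[2/3·y_n + 1/3·y_{n+1}] ⇒ (1 − 1/3z)y_{n+1} = (1 + 2/3z)y_n
  Hence R(z) = (1 + 2/3z)/(1 − 1/3z).

Find x<0 with |R(x)|<1.
x=-0.48: |R|=0.5862
R=−1: 1+2/3x = −1+1/3x ⇒ -1/3x=2 ⇒ x=2/(-1/3)=-6.0000
Confirm numerically:
  x=-2.755: |R|=0.43614 <1
  x=-2.689: |R|=0.41800 <1
  x=-2.684: |R|=0.41661 <1
  x=-6.526: |R|=1.05522 >1
  x=-6.325: |R|=1.03485 >1
  x=-6.075: |R|=1.00826 >1
Interval (-6.0000, 0).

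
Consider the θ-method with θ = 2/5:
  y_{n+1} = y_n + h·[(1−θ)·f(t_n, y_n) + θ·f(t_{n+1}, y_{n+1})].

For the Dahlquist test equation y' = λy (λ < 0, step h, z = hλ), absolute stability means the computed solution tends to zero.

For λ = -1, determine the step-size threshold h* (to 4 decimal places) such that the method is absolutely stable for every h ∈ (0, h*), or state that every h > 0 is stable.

With y'=λy (z=hλ):
  y_{n+1} = y_n + z·[3/5·y_n + 2/5·y_{n+1}] ⇒ (1 − 2/5z)y_{n+1} = (1 + 3/5z)y_n
  so R(z) = (1 + 3/5z)/(1 − 2/5z).

Solve |R(x)|<1 on ℝ⁻.
x=-0.85: |R|=0.3657
R=−1: 1+3/5x = −1+2/5x ⇒ -1/5x=2 ⇒ x=2/(-1/5)=-10.0000
Confirm numerically:
  x=-8.892: |R|=0.95137 <1
  x=-8.170: |R|=0.91425 <1
  x=-6.556: |R|=0.80985 <1
  x=-10.550: |R|=1.02107 >1
  x=-10.489: |R|=1.01882 >1
  x=-10.455: |R|=1.01756 >1
Interval (-10.0000, 0).

(-10.0000,0); λ=-1 ⇒ h* = (10)/1 = 10.0000.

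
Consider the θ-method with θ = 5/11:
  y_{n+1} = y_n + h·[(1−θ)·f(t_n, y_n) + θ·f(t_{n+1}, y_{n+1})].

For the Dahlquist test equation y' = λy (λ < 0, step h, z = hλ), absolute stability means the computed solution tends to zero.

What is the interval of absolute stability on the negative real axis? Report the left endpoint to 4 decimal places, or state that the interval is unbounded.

On y'=λy, z=hλ:
  y_{n+1} = y_n + z·[6/11·y_n + 5/11·y_{n+1}] ⇒ (1 − 5/11z)y_{n+1} = (1 + 6/11z)y_n
  so R(z) = (1 + 6/11z)/(1 − 5/11z).

Boundary: |R(x)|=1, x<0.
x=-0.84: |R|=0.3921
R=−1: 1+6/11x = −1+5/11x ⇒ -1/11x=2 ⇒ x=2/(-1/11)=-22.0000
Confirm numerically:
  x=-21.411: |R|=0.99501 <1
  x=-15.358: |R|=0.92434 <1
  x=-13.686: |R|=0.89533 <1
  x=-10.955: |R|=0.83208 <1
  x=-22.510: |R|=1.00413 >1
  x=-22.261: |R|=1.00213 >1
  x=-22.206: |R|=1.00169 >1
Interval (-22.0000, 0).

(-22.0000, 0).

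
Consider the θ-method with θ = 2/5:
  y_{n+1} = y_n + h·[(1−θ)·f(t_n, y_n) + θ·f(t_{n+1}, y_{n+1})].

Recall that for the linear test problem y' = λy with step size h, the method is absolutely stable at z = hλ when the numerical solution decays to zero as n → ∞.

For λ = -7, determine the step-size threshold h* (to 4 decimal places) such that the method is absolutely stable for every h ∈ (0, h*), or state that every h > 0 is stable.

(-10.0000,0); λ=-7 ⇒ h* = (10)/7 = 1.4286.

On y'=λy, z=hλ:
  y_{n+1} = y_n + z·[3/5·y_n + 2/5·y_{n+1}] ⇒ (1 − 2/5z)y_{n+1} = (1 + 3/5z)y_n
  R(z) = (1 + 3/5z)/(1 − 2/5z).

Find x<0 with |R(x)|<1.
x=-0.61: |R|=0.5096
R=−1: 1+3/5x = −1+2/5x ⇒ -1/5x=2 ⇒ x=2/(-1/5)=-10.0000
Confirm numerically:
  x=-7.736: |R|=0.88941 <1
  x=-6.203: |R|=0.78186 <1
  x=-4.455: |R|=0.60137 <1
  x=-4.394: |R|=0.59341 <1
  x=-10.501: |R|=1.01927 >1
  x=-10.366: |R|=1.01422 >1
  x=-10.355: |R|=1.01381 >1
Interval (-10.0000, 0).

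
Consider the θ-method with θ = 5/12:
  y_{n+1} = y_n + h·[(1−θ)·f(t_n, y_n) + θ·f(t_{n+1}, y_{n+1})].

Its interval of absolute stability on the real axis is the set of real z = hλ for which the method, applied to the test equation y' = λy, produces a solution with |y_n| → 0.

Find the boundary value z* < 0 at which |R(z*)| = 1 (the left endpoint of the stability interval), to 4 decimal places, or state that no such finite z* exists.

left endpoint -12.0000.

Test eqn y'=λy, z=hλ:
  y_{n+1} = y_n + z·[7/12·y_n + 5/12·y_{n+1}] ⇒ (1 − 5/12z)y_{n+1} = (1 + 7/12z)y_n
  ⇒ R(z) = (1 + 7/12z)/(1 − 5/12z).

Solve |R(x)|<1 on ℝ⁻.
x=-1.47: |R|=0.0884
R=−1: 1+7/12x = −1+5/12x ⇒ -1/6x=2 ⇒ x=2/(-1/6)=-12.0000
Confirm numerically:
  x=-10.105: |R|=0.93938 <1
  x=-9.798: |R|=0.92779 <1
  x=-7.146: |R|=0.79661 <1
  x=-6.937: |R|=0.78310 <1
  x=-12.169: |R|=1.00464 >1
  x=-12.147: |R|=1.00404 >1
Interval (-12.0000, 0).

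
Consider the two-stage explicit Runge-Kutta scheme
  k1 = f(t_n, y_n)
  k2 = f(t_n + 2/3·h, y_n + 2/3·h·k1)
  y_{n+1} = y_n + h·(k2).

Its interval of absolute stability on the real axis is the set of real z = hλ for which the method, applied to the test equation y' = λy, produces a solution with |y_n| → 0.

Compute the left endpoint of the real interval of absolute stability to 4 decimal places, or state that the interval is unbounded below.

On y'=λy, z=hλ:
  k1=λy_n ⇒ h·k1=z·y_n;  k2=λ(1+2/3z)y_n ⇒ h·k2=z(1+2/3z)y_n
  y_{n+1}/y_n = 1 + z(1+2/3z) = 1 + z + 2/3z²
  ⇒ R(z) = 1 + z + 2/3z².

Find x<0 with |R(x)|<1.
x=-0.94: |R|=0.6491
R=1: x+2/3x²=0 ⇒ x=−3/2=-1.5000; min R=1−1/(4·2/3)=0.6250>−1
Confirm numerically:
  x=-1.165: |R|=0.73982 <1
  x=-1.008: |R|=0.66938 <1
  x=-1.006: |R|=0.66869 <1
  x=-0.687: |R|=0.62765 <1
  x=-1.845: |R|=1.42435 >1
  x=-1.825: |R|=1.39542 >1
  x=-1.809: |R|=1.37265 >1
Stable set (-1.5000, 0).

left endpoint -1.5000.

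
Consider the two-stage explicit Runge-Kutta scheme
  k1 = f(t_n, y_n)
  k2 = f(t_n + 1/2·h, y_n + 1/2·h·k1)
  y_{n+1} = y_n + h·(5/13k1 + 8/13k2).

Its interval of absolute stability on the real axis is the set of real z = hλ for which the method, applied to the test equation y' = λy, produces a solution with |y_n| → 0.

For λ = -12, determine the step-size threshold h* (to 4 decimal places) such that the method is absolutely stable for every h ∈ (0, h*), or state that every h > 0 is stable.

With y'=λy (z=hλ):
  k1=λy_n ⇒ h·k1=z·y_n;  k2=λ(1+1/2z)y_n ⇒ h·k2=z(1+1/2z)y_n
  y_{n+1}/y_n = 1 + 5/13z + 8/13z(1+1/2z) = 1 + z + 4/13z²
  ⇒ R(z) = 1 + z + 4/13z².

Solve |R(x)|<1 on ℝ⁻.
x=-0.54: |R|=0.5497
R=1: x+4/13x²=0 ⇒ x=−13/4=-3.2500; min R=1−1/(4·4/13)=0.1875>−1
Confirm numerically:
  x=-3.206: |R|=0.95660 <1
  x=-2.761: |R|=0.58458 <1
  x=-2.734: |R|=0.56592 <1
  x=-2.054: |R|=0.24413 <1
  x=-3.724: |R|=1.54313 >1
  x=-3.495: |R|=1.26347 >1
  x=-3.295: |R|=1.04562 >1
Stable set (-3.2500, 0).

(-3.2500,0); λ=-12 ⇒ h* = (13/4)/12 = 0.2708.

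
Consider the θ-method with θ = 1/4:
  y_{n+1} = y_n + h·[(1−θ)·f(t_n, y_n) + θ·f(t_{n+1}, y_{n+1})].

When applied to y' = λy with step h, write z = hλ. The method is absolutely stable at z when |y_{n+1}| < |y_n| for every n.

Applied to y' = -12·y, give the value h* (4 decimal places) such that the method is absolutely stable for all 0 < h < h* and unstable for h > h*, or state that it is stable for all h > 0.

On y'=λy, z=hλ:
  y_{n+1} = y_n + z·[3/4·y_n + 1/4·y_{n+1}] ⇒ (1 − 1/4z)y_{n+1} = (1 + 3/4z)y_n
  ⇒ R(z) = (1 + 3/4z)/(1 − 1/4z).

Find x<0 with |R(x)|<1.
x=-0.79: |R|=0.3403
R=−1: 1+3/4x = −1+1/4x ⇒ -1/2x=2 ⇒ x=2/(-1/2)=-4.0000
Confirm numerically:
  x=-3.891: |R|=0.97237 <1
  x=-2.189: |R|=0.41477 <1
  x=-1.685: |R|=0.18558 <1
  x=-4.584: |R|=1.13607 >1
  x=-4.356: |R|=1.08521 >1
  x=-4.109: |R|=1.02688 >1
Interval (-4.0000, 0).

(-4.0000,0); λ=-12 ⇒ h* = (4)/12 = 0.3333.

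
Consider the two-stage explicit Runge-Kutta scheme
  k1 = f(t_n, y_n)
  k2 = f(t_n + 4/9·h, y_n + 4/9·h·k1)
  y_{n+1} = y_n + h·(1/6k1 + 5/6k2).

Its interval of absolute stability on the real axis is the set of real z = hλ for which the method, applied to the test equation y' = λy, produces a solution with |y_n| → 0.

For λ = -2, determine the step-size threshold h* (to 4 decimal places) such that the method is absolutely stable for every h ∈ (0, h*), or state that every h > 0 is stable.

On y'=λy, z=hλ:
  k1=λy_n ⇒ h·k1=z·y_n;  k2=λ(1+4/9z)y_n ⇒ h·k2=z(1+4/9z)y_n
  y_{n+1}/y_n = 1 + 1/6z + 5/6z(1+4/9z) = 1 + z + 10/27z²
  ⇒ R(z) = 1 + z + 10/27z².

Boundary: |R(x)|=1, x<0.
x=-0.43: |R|=0.6385
R=1: x+10/27x²=0 ⇒ x=−27/10=-2.7000; min R=1−1/(4·10/27)=0.3250>−1
Confirm numerically:
  x=-2.225: |R|=0.60856 <1
  x=-2.217: |R|=0.60340 <1
  x=-2.065: |R|=0.51434 <1
  x=-3.198: |R|=1.58985 >1
  x=-3.069: |R|=1.41943 >1
  x=-2.803: |R|=1.10693 >1
Stable set (-2.7000, 0).

(-2.7000,0); λ=-2 ⇒ h* = (27/10)/2 = 1.3500.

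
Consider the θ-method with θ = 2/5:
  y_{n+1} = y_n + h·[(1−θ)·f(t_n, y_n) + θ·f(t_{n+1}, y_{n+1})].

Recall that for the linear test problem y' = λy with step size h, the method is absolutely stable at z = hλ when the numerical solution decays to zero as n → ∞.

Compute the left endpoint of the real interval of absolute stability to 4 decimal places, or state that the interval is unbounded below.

Test eqn y'=λy, z=hλ:
  y_{n+1} = y_n + z·[3/5·y_n + 2/5·y_{n+1}] ⇒ (1 − 2/5z)y_{n+1} = (1 + 3/5z)y_n
  R(z) = (1 + 3/5z)/(1 − 2/5z).

Find x<0 with |R(x)|<1.
x=-0.58: |R|=0.5292
R=−1: 1+3/5x = −1+2/5x ⇒ -1/5x=2 ⇒ x=2/(-1/5)=-10.0000
Confirm numerically:
  x=-9.141: |R|=0.96310 <1
  x=-7.952: |R|=0.90203 <1
  x=-4.874: |R|=0.65243 <1
  x=-10.515: |R|=1.01978 >1
  x=-10.071: |R|=1.00282 >1
So |R|<1 on (-10.0000, 0).

left endpoint -10.0000.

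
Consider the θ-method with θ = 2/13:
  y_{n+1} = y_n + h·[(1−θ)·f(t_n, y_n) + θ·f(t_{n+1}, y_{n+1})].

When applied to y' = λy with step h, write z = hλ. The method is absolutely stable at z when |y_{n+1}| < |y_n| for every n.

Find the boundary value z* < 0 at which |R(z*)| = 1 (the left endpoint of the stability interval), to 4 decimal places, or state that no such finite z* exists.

z* = -2.8889.

Set f=λy, z=hλ:
  y_{n+1} = y_n + z·[11/13·y_n + 2/13·y_{n+1}] ⇒ (1 − 2/13z)y_{n+1} = (1 + 11/13z)y_n
  R(z) = (1 + 11/13z)/(1 − 2/13z).

Boundary: |R(x)|=1, x<0.
x=-1.29: |R|=0.0764
R=−1: 1+11/13x = −1+2/13x ⇒ -9/13x=2 ⇒ x=2/(-9/13)=-2.8889
Confirm numerically:
  x=-2.744: |R|=0.92947 <1
  x=-1.901: |R|=0.47084 <1
  x=-1.848: |R|=0.43891 <1
  x=-3.423: |R|=1.24222 >1
  x=-3.057: |R|=1.07916 >1
  x=-2.999: |R|=1.05216 >1
So |R|<1 on (-2.8889, 0).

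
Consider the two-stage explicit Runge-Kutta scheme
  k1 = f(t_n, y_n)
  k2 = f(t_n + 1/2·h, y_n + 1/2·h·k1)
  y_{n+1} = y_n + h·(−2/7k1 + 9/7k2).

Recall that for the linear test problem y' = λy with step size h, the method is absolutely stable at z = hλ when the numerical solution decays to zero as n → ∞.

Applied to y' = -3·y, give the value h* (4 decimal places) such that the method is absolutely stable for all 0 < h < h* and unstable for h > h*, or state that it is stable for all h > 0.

(-1.5556,0); λ=-3 ⇒ h* = (14/9)/3 = 0.5185.

On y'=λy, z=hλ:
  k1=λy_n ⇒ h·k1=z·y_n;  k2=λ(1+1/2z)y_n ⇒ h·k2=z(1+1/2z)y_n
  y_{n+1}/y_n = 1 − 2/7z + 9/7z(1+1/2z) = 1 + z + 9/14z²
  ⇒ R(z) = 1 + z + 9/14z².

Need |R(x)|<1, x<0.
x=-1.71: |R|=1.1698
R=1: x+9/14x²=0 ⇒ x=−14/9=-1.5556; min R=1−1/(4·9/14)=0.6111>−1
Confirm numerically:
  x=-1.366: |R|=0.83354 <1
  x=-1.123: |R|=0.68773 <1
  x=-0.966: |R|=0.63389 <1
  x=-0.906: |R|=0.62168 <1
  x=-1.893: |R|=1.41065 >1
  x=-1.860: |R|=1.36403 >1
Interval (-1.5556, 0).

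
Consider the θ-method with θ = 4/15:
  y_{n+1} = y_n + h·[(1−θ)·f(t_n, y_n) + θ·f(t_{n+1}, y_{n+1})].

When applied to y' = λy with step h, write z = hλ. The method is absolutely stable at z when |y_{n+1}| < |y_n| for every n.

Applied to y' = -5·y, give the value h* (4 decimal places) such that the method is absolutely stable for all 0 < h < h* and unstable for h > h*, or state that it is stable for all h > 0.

(-4.2857,0); λ=-5 ⇒ h* = (30/7)/5 = 0.8571.

Test eqn y'=λy, z=hλ:
  y_{n+1} = y_n + z·[11/15·y_n + 4/15·y_{n+1}] ⇒ (1 − 4/15z)y_{n+1} = (1 + 11/15z)y_n
  ⇒ R(z) = (1 + 11/15z)/(1 − 4/15z).

Boundary: |R(x)|=1, x<0.
x=-0.38: |R|=0.6550
R=−1: 1+11/15x = −1+4/15x ⇒ -7/15x=2 ⇒ x=2/(-7/15)=-4.2857
Confirm numerically:
  x=-3.332: |R|=0.76433 <1
  x=-2.801: |R|=0.60338 <1
  x=-2.243: |R|=0.40351 <1
  x=-1.844: |R|=0.23615 <1
  x=-4.412: |R|=1.02708 >1
  x=-4.403: |R|=1.02517 >1
  x=-4.309: |R|=1.00506 >1
Stable set (-4.2857, 0).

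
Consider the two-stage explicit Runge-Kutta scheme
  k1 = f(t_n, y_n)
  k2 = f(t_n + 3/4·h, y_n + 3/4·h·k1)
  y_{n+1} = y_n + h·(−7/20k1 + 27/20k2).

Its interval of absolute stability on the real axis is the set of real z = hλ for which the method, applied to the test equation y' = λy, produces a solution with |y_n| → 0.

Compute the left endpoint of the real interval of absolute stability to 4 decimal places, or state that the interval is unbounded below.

Test eqn y'=λy, z=hλ:
  k1=λy_n ⇒ h·k1=z·y_n;  k2=λ(1+3/4z)y_n ⇒ h·k2=z(1+3/4z)y_n
  y_{n+1}/y_n = 1 − 7/20z + 27/20z(1+3/4z) = 1 + z + 81/80z²
  Hence R(z) = 1 + z + 81/80z².

Solve |R(x)|<1 on ℝ⁻.
x=-1.73: |R|=2.3003
R=1: x+81/80x²=0 ⇒ x=−80/81=-0.9877; min R=1−1/(4·81/80)=0.7531>−1
Confirm numerically:
  x=-0.769: |R|=0.82975 <1
  x=-0.767: |R|=0.82864 <1
  x=-0.511: |R|=0.75339 <1
  x=-0.487: |R|=0.75313 <1
  x=-1.239: |R|=1.31531 >1
  x=-1.150: |R|=1.18903 >1
So |R|<1 on (-0.9877, 0).

z* = -0.9877.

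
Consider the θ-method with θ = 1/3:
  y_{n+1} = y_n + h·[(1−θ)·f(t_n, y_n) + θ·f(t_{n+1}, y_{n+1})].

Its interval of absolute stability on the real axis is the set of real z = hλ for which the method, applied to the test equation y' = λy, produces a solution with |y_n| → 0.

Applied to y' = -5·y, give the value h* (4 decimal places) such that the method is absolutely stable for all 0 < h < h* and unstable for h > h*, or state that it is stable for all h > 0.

(-6.0000,0); λ=-5 ⇒ h* = (6)/5 = 1.2000.

On y'=λy, z=hλ:
  y_{n+1} = y_n + z·[2/3·y_n + 1/3·y_{n+1}] ⇒ (1 − 1/3z)y_{n+1} = (1 + 2/3z)y_n
  Hence R(z) = (1 + 2/3z)/(1 − 1/3z).

Solve |R(x)|<1 on ℝ⁻.
x=-1.72: |R|=0.0932
R=−1: 1+2/3x = −1+1/3x ⇒ -1/3x=2 ⇒ x=2/(-1/3)=-6.0000
Confirm numerically:
  x=-3.430: |R|=0.60031 <1
  x=-2.960: |R|=0.48993 <1
  x=-2.546: |R|=0.37721 <1
  x=-6.225: |R|=1.02439 >1
  x=-6.191: |R|=1.02078 >1
  x=-6.054: |R|=1.00596 >1
Stable set (-6.0000, 0).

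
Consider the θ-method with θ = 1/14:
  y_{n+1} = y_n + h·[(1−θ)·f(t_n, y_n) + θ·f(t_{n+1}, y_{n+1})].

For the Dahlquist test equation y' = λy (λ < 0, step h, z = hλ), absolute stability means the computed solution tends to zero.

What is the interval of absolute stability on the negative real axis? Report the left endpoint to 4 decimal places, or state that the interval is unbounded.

With y'=λy (z=hλ):
  y_{n+1} = y_n + z·[13/14·y_n + 1/14·y_{n+1}] ⇒ (1 − 1/14z)y_{n+1} = (1 + 13/14z)y_n
  so R(z) = (1 + 13/14z)/(1 − 1/14z).

Find x<0 with |R(x)|<1.
x=-0.41: |R|=0.6017
R=−1: 1+13/14x = −1+1/14x ⇒ -6/7x=2 ⇒ x=2/(-6/7)=-2.3333
Confirm numerically:
  x=-2.027: |R|=0.77064 <1
  x=-1.799: |R|=0.59415 <1
  x=-1.634: |R|=0.46322 <1
  x=-1.414: |R|=0.28429 <1
  x=-2.629: |R|=1.21336 >1
  x=-2.511: |R|=1.12913 >1
Interval (-2.3333, 0).

(-2.3333, 0).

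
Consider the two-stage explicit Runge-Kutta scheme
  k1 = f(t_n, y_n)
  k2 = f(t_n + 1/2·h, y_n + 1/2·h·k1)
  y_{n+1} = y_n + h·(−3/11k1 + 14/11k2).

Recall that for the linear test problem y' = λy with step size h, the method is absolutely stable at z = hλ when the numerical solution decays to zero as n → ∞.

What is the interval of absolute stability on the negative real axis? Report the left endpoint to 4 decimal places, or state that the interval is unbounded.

z∈(-1.5714,0).

Set f=λy, z=hλ:
  k1=λy_n ⇒ h·k1=z·y_n;  k2=λ(1+1/2z)y_n ⇒ h·k2=z(1+1/2z)y_n
  y_{n+1}/y_n = 1 − 3/11z + 14/11z(1+1/2z) = 1 + z + 7/11z²
  ⇒ R(z) = 1 + z + 7/11z².

Boundary: |R(x)|=1, x<0.
x=-1.7: |R|=1.1391
R=1: x+7/11x²=0 ⇒ x=−11/7=-1.5714; min R=1−1/(4·7/11)=0.6071>−1
Confirm numerically:
  x=-1.476: |R|=0.91037 <1
  x=-1.456: |R|=0.89305 <1
  x=-1.333: |R|=0.79775 <1
  x=-0.820: |R|=0.60789 <1
  x=-1.782: |R|=1.23879 >1
  x=-1.780: |R|=1.23625 >1
Interval (-1.5714, 0).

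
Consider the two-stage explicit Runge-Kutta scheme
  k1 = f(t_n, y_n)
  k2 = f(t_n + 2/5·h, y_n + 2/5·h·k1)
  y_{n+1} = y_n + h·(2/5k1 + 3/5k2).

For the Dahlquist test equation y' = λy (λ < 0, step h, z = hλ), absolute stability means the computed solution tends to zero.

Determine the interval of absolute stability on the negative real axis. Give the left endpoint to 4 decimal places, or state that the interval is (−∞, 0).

(-4.1667, 0).

Set f=λy, z=hλ:
  k1=λy_n ⇒ h·k1=z·y_n;  k2=λ(1+2/5z)y_n ⇒ h·k2=z(1+2/5z)y_n
  y_{n+1}/y_n = 1 + 2/5z + 3/5z(1+2/5z) = 1 + z + 6/25z²
  so R(z) = 1 + z + 6/25z².

Solve |R(x)|<1 on ℝ⁻.
x=-1.68: |R|=0.0026
R=1: x+6/25x²=0 ⇒ x=−25/6=-4.1667; min R=1−1/(4·6/25)=-0.0417>−1
Confirm numerically:
  x=-3.451: |R|=0.40726 <1
  x=-3.322: |R|=0.32656 <1
  x=-2.387: |R|=0.01954 <1
  x=-4.636: |R|=1.52220 >1
  x=-4.417: |R|=1.26537 >1
  x=-4.401: |R|=1.24751 >1
Interval (-4.1667, 0).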